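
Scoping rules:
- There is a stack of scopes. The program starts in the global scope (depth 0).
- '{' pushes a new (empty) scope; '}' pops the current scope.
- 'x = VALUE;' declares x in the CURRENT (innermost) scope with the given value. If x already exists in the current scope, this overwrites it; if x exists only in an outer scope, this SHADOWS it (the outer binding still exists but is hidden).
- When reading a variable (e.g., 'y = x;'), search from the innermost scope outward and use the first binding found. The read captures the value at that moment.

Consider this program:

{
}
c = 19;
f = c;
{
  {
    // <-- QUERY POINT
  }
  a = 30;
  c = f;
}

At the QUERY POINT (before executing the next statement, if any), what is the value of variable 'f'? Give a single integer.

Step 1: enter scope (depth=1)
Step 2: exit scope (depth=0)
Step 3: declare c=19 at depth 0
Step 4: declare f=(read c)=19 at depth 0
Step 5: enter scope (depth=1)
Step 6: enter scope (depth=2)
Visible at query point: c=19 f=19

Answer: 19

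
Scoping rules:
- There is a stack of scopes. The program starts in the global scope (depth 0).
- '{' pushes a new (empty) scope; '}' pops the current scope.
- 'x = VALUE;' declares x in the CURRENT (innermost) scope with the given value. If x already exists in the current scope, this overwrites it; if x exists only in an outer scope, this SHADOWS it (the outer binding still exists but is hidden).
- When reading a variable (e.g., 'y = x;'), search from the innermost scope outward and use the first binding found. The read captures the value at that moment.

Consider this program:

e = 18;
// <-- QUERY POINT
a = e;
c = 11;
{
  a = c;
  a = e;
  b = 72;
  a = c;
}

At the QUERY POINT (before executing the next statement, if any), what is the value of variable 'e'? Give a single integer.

Step 1: declare e=18 at depth 0
Visible at query point: e=18

Answer: 18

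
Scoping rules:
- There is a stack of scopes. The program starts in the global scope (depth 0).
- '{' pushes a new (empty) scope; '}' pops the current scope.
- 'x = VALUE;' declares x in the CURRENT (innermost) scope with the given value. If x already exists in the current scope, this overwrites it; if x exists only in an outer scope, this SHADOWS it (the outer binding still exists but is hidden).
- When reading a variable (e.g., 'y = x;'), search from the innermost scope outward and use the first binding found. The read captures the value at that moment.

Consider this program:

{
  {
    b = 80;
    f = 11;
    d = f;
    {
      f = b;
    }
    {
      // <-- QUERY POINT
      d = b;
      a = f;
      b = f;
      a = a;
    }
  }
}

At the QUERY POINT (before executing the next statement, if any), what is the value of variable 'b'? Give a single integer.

Step 1: enter scope (depth=1)
Step 2: enter scope (depth=2)
Step 3: declare b=80 at depth 2
Step 4: declare f=11 at depth 2
Step 5: declare d=(read f)=11 at depth 2
Step 6: enter scope (depth=3)
Step 7: declare f=(read b)=80 at depth 3
Step 8: exit scope (depth=2)
Step 9: enter scope (depth=3)
Visible at query point: b=80 d=11 f=11

Answer: 80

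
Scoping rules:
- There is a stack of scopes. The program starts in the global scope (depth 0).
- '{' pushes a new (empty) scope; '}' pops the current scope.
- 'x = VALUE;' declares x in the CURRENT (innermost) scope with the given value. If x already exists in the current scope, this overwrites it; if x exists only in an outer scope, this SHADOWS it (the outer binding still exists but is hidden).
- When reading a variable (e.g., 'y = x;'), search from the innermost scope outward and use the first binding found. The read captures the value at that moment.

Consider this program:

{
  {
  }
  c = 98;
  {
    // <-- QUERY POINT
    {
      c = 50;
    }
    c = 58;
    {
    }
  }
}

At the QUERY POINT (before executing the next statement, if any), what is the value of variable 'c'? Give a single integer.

Answer: 98

Derivation:
Step 1: enter scope (depth=1)
Step 2: enter scope (depth=2)
Step 3: exit scope (depth=1)
Step 4: declare c=98 at depth 1
Step 5: enter scope (depth=2)
Visible at query point: c=98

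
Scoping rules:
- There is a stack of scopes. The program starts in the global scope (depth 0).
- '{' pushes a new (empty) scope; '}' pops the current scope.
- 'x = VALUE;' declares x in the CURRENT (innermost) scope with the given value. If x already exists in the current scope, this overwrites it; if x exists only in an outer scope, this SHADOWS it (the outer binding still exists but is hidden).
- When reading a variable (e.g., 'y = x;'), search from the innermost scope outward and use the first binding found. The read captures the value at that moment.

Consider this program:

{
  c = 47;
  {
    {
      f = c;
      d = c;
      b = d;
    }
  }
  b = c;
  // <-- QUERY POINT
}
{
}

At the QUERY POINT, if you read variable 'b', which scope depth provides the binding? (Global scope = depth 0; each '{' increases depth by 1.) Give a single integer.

Step 1: enter scope (depth=1)
Step 2: declare c=47 at depth 1
Step 3: enter scope (depth=2)
Step 4: enter scope (depth=3)
Step 5: declare f=(read c)=47 at depth 3
Step 6: declare d=(read c)=47 at depth 3
Step 7: declare b=(read d)=47 at depth 3
Step 8: exit scope (depth=2)
Step 9: exit scope (depth=1)
Step 10: declare b=(read c)=47 at depth 1
Visible at query point: b=47 c=47

Answer: 1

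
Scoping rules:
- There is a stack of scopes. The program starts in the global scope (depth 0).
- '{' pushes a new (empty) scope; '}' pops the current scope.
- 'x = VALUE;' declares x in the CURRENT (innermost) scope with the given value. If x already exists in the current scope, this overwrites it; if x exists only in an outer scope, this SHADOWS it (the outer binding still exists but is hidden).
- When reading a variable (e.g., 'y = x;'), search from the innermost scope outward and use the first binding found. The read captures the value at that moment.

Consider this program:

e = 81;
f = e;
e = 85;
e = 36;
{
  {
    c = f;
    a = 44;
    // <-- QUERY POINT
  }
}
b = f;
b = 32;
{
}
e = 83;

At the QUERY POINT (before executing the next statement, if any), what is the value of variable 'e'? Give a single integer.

Step 1: declare e=81 at depth 0
Step 2: declare f=(read e)=81 at depth 0
Step 3: declare e=85 at depth 0
Step 4: declare e=36 at depth 0
Step 5: enter scope (depth=1)
Step 6: enter scope (depth=2)
Step 7: declare c=(read f)=81 at depth 2
Step 8: declare a=44 at depth 2
Visible at query point: a=44 c=81 e=36 f=81

Answer: 36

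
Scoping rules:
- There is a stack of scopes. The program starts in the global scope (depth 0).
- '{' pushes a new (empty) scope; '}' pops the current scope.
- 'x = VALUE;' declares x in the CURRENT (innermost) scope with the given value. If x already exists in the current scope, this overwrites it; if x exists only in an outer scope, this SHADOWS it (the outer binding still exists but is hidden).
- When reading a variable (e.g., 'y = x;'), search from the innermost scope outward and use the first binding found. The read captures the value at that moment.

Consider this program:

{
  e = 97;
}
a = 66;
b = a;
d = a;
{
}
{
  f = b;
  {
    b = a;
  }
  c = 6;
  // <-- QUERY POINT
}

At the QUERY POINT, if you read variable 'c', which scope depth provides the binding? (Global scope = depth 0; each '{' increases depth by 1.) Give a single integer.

Answer: 1

Derivation:
Step 1: enter scope (depth=1)
Step 2: declare e=97 at depth 1
Step 3: exit scope (depth=0)
Step 4: declare a=66 at depth 0
Step 5: declare b=(read a)=66 at depth 0
Step 6: declare d=(read a)=66 at depth 0
Step 7: enter scope (depth=1)
Step 8: exit scope (depth=0)
Step 9: enter scope (depth=1)
Step 10: declare f=(read b)=66 at depth 1
Step 11: enter scope (depth=2)
Step 12: declare b=(read a)=66 at depth 2
Step 13: exit scope (depth=1)
Step 14: declare c=6 at depth 1
Visible at query point: a=66 b=66 c=6 d=66 f=66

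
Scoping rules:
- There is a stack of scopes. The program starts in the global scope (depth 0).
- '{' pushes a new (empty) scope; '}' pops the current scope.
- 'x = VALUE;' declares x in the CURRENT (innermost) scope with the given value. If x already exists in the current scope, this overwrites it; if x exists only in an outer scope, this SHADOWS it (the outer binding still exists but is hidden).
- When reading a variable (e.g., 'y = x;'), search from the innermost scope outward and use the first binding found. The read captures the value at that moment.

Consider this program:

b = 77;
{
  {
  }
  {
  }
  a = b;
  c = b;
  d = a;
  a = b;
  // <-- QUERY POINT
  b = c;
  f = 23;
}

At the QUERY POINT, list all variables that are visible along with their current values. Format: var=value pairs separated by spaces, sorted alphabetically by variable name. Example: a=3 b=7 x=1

Answer: a=77 b=77 c=77 d=77

Derivation:
Step 1: declare b=77 at depth 0
Step 2: enter scope (depth=1)
Step 3: enter scope (depth=2)
Step 4: exit scope (depth=1)
Step 5: enter scope (depth=2)
Step 6: exit scope (depth=1)
Step 7: declare a=(read b)=77 at depth 1
Step 8: declare c=(read b)=77 at depth 1
Step 9: declare d=(read a)=77 at depth 1
Step 10: declare a=(read b)=77 at depth 1
Visible at query point: a=77 b=77 c=77 d=77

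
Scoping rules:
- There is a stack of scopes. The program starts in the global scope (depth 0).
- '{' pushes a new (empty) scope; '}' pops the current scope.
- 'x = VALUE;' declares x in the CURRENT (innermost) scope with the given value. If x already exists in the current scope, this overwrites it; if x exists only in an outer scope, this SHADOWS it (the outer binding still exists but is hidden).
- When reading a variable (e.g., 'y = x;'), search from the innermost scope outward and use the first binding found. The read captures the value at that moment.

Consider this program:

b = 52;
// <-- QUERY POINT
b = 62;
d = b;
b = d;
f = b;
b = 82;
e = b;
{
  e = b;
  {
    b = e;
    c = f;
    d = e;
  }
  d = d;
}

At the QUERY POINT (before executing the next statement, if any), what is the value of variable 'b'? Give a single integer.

Step 1: declare b=52 at depth 0
Visible at query point: b=52

Answer: 52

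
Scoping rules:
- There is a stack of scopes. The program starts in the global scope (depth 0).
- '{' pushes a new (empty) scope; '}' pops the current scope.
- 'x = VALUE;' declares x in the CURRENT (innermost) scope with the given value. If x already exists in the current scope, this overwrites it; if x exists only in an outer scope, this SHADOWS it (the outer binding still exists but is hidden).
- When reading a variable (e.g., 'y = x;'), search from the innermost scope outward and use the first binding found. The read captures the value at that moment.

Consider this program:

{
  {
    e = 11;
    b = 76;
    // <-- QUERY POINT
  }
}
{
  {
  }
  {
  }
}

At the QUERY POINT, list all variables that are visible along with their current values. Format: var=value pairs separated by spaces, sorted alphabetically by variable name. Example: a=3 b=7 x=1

Step 1: enter scope (depth=1)
Step 2: enter scope (depth=2)
Step 3: declare e=11 at depth 2
Step 4: declare b=76 at depth 2
Visible at query point: b=76 e=11

Answer: b=76 e=11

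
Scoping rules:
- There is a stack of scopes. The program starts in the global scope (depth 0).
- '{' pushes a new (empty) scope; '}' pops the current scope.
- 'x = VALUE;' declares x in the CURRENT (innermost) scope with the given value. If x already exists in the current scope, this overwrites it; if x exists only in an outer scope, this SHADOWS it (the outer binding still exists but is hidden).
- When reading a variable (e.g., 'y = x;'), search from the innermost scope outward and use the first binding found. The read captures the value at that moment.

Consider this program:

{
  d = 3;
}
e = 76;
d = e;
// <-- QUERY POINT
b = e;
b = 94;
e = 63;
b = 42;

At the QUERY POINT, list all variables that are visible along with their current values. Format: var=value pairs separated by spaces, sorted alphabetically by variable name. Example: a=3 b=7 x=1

Answer: d=76 e=76

Derivation:
Step 1: enter scope (depth=1)
Step 2: declare d=3 at depth 1
Step 3: exit scope (depth=0)
Step 4: declare e=76 at depth 0
Step 5: declare d=(read e)=76 at depth 0
Visible at query point: d=76 e=76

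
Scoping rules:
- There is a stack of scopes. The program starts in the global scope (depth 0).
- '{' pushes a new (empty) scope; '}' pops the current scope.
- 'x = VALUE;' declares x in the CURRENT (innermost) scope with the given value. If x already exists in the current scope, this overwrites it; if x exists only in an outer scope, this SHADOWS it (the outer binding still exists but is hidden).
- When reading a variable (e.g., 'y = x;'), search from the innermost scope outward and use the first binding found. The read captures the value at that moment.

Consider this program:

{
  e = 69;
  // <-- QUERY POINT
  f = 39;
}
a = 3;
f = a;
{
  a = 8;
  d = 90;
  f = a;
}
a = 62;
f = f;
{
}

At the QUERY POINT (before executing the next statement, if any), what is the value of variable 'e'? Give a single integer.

Step 1: enter scope (depth=1)
Step 2: declare e=69 at depth 1
Visible at query point: e=69

Answer: 69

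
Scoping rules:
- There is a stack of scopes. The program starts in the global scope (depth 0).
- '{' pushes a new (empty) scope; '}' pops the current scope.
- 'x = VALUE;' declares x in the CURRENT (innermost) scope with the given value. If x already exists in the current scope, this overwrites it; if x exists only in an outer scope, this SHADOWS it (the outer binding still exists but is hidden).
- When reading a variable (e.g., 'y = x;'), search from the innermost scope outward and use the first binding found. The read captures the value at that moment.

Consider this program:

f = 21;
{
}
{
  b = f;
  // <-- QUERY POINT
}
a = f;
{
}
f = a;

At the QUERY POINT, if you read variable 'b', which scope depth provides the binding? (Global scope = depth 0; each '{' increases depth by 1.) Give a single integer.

Step 1: declare f=21 at depth 0
Step 2: enter scope (depth=1)
Step 3: exit scope (depth=0)
Step 4: enter scope (depth=1)
Step 5: declare b=(read f)=21 at depth 1
Visible at query point: b=21 f=21

Answer: 1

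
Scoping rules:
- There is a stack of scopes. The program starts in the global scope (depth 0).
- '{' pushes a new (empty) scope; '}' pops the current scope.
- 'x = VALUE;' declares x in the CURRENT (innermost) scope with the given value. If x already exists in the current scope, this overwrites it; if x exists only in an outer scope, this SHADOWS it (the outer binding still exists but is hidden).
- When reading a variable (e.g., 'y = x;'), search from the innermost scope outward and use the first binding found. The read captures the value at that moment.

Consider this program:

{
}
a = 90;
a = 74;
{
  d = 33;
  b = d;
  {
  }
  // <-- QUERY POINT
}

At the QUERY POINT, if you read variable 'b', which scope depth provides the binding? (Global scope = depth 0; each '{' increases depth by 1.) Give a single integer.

Step 1: enter scope (depth=1)
Step 2: exit scope (depth=0)
Step 3: declare a=90 at depth 0
Step 4: declare a=74 at depth 0
Step 5: enter scope (depth=1)
Step 6: declare d=33 at depth 1
Step 7: declare b=(read d)=33 at depth 1
Step 8: enter scope (depth=2)
Step 9: exit scope (depth=1)
Visible at query point: a=74 b=33 d=33

Answer: 1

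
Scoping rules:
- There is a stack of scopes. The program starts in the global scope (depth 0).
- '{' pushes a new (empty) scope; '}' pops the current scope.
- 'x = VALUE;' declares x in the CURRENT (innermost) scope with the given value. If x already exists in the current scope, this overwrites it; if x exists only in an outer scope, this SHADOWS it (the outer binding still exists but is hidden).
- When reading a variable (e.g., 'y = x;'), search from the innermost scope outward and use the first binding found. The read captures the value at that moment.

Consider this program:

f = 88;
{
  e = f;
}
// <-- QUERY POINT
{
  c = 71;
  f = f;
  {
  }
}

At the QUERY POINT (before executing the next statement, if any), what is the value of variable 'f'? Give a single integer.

Answer: 88

Derivation:
Step 1: declare f=88 at depth 0
Step 2: enter scope (depth=1)
Step 3: declare e=(read f)=88 at depth 1
Step 4: exit scope (depth=0)
Visible at query point: f=88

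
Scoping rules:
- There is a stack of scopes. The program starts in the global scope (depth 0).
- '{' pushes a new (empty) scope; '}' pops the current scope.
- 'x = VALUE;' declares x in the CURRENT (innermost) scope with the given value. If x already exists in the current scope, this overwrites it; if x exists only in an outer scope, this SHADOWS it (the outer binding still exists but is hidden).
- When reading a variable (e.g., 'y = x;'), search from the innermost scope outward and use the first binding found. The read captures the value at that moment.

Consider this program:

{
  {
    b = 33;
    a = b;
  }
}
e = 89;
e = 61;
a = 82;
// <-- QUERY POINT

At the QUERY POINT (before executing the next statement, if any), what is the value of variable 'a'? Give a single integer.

Step 1: enter scope (depth=1)
Step 2: enter scope (depth=2)
Step 3: declare b=33 at depth 2
Step 4: declare a=(read b)=33 at depth 2
Step 5: exit scope (depth=1)
Step 6: exit scope (depth=0)
Step 7: declare e=89 at depth 0
Step 8: declare e=61 at depth 0
Step 9: declare a=82 at depth 0
Visible at query point: a=82 e=61

Answer: 82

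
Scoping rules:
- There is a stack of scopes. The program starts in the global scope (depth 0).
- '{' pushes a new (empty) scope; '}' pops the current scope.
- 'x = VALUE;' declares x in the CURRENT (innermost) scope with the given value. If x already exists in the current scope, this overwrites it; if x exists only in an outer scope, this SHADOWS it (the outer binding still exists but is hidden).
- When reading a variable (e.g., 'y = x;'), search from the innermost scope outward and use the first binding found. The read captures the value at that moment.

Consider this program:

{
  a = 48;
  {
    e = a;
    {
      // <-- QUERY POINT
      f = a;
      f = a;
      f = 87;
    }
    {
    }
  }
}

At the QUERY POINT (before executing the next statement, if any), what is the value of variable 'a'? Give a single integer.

Answer: 48

Derivation:
Step 1: enter scope (depth=1)
Step 2: declare a=48 at depth 1
Step 3: enter scope (depth=2)
Step 4: declare e=(read a)=48 at depth 2
Step 5: enter scope (depth=3)
Visible at query point: a=48 e=48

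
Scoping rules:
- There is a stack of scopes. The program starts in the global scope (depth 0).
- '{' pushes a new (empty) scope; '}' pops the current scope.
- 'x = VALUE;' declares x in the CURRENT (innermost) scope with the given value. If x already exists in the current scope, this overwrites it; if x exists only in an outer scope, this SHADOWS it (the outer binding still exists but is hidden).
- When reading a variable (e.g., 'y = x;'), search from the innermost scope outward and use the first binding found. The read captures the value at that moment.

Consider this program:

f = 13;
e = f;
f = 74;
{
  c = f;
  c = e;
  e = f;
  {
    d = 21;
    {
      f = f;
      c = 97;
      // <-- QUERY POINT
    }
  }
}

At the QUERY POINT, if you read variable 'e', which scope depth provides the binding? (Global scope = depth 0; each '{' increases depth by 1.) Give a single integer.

Step 1: declare f=13 at depth 0
Step 2: declare e=(read f)=13 at depth 0
Step 3: declare f=74 at depth 0
Step 4: enter scope (depth=1)
Step 5: declare c=(read f)=74 at depth 1
Step 6: declare c=(read e)=13 at depth 1
Step 7: declare e=(read f)=74 at depth 1
Step 8: enter scope (depth=2)
Step 9: declare d=21 at depth 2
Step 10: enter scope (depth=3)
Step 11: declare f=(read f)=74 at depth 3
Step 12: declare c=97 at depth 3
Visible at query point: c=97 d=21 e=74 f=74

Answer: 1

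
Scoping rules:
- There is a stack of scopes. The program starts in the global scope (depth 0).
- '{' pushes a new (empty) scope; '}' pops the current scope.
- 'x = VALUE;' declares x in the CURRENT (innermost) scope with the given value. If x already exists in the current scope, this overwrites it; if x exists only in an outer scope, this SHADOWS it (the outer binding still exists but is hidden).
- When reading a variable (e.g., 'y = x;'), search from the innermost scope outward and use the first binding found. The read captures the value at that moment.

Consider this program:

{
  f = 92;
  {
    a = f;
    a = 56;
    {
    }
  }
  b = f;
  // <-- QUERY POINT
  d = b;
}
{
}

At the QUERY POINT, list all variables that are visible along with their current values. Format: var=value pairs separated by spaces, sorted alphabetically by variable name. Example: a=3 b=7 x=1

Step 1: enter scope (depth=1)
Step 2: declare f=92 at depth 1
Step 3: enter scope (depth=2)
Step 4: declare a=(read f)=92 at depth 2
Step 5: declare a=56 at depth 2
Step 6: enter scope (depth=3)
Step 7: exit scope (depth=2)
Step 8: exit scope (depth=1)
Step 9: declare b=(read f)=92 at depth 1
Visible at query point: b=92 f=92

Answer: b=92 f=92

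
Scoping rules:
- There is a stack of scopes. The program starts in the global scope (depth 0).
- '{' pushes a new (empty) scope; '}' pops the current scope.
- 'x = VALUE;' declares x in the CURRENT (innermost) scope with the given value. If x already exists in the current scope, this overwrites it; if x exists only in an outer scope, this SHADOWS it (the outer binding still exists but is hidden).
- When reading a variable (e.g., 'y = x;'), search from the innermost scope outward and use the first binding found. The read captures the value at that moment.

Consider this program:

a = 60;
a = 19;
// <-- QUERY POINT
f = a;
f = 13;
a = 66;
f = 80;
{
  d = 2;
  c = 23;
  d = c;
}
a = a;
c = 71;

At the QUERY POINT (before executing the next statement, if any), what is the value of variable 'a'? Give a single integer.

Answer: 19

Derivation:
Step 1: declare a=60 at depth 0
Step 2: declare a=19 at depth 0
Visible at query point: a=19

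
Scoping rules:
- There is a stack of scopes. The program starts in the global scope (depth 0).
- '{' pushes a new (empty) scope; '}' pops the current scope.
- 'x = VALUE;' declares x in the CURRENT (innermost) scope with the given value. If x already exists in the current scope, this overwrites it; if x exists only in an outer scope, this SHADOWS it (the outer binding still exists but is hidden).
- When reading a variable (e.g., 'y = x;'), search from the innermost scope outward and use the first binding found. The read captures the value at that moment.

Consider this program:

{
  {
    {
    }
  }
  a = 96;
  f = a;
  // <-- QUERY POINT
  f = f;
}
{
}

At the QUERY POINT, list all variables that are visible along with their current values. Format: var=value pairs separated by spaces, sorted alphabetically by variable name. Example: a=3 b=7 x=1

Answer: a=96 f=96

Derivation:
Step 1: enter scope (depth=1)
Step 2: enter scope (depth=2)
Step 3: enter scope (depth=3)
Step 4: exit scope (depth=2)
Step 5: exit scope (depth=1)
Step 6: declare a=96 at depth 1
Step 7: declare f=(read a)=96 at depth 1
Visible at query point: a=96 f=96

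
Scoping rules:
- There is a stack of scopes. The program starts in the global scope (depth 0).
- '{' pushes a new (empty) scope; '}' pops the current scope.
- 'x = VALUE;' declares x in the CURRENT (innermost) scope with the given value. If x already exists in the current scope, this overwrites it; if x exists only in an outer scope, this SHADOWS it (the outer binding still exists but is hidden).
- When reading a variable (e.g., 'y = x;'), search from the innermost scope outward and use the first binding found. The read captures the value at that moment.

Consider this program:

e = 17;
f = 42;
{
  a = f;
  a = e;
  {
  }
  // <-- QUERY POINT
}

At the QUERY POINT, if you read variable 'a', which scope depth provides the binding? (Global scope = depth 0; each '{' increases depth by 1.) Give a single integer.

Step 1: declare e=17 at depth 0
Step 2: declare f=42 at depth 0
Step 3: enter scope (depth=1)
Step 4: declare a=(read f)=42 at depth 1
Step 5: declare a=(read e)=17 at depth 1
Step 6: enter scope (depth=2)
Step 7: exit scope (depth=1)
Visible at query point: a=17 e=17 f=42

Answer: 1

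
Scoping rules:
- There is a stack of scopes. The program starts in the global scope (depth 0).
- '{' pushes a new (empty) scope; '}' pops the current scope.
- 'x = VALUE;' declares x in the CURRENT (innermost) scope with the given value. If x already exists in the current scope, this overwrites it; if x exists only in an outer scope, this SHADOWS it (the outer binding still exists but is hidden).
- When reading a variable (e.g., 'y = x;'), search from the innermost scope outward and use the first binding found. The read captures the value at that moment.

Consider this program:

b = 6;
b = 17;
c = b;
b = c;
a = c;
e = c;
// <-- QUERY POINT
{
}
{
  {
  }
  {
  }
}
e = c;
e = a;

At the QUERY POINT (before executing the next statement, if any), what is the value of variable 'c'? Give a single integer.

Step 1: declare b=6 at depth 0
Step 2: declare b=17 at depth 0
Step 3: declare c=(read b)=17 at depth 0
Step 4: declare b=(read c)=17 at depth 0
Step 5: declare a=(read c)=17 at depth 0
Step 6: declare e=(read c)=17 at depth 0
Visible at query point: a=17 b=17 c=17 e=17

Answer: 17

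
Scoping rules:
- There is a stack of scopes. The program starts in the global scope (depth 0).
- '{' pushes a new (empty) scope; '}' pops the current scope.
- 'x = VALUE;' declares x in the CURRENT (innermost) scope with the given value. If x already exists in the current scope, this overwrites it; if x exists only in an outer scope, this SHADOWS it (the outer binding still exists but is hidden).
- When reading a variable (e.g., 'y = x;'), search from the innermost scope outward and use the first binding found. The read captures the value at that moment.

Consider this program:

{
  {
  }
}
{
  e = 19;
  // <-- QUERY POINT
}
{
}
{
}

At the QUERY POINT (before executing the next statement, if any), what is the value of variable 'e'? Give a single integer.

Answer: 19

Derivation:
Step 1: enter scope (depth=1)
Step 2: enter scope (depth=2)
Step 3: exit scope (depth=1)
Step 4: exit scope (depth=0)
Step 5: enter scope (depth=1)
Step 6: declare e=19 at depth 1
Visible at query point: e=19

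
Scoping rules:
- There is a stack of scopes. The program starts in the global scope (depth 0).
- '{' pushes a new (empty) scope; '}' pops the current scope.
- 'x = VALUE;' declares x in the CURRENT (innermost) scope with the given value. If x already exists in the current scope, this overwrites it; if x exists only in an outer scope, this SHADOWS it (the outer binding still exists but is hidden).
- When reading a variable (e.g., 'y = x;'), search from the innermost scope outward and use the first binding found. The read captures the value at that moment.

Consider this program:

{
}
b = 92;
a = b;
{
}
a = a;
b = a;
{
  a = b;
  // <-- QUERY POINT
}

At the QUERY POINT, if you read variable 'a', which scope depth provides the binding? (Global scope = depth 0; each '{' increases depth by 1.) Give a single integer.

Answer: 1

Derivation:
Step 1: enter scope (depth=1)
Step 2: exit scope (depth=0)
Step 3: declare b=92 at depth 0
Step 4: declare a=(read b)=92 at depth 0
Step 5: enter scope (depth=1)
Step 6: exit scope (depth=0)
Step 7: declare a=(read a)=92 at depth 0
Step 8: declare b=(read a)=92 at depth 0
Step 9: enter scope (depth=1)
Step 10: declare a=(read b)=92 at depth 1
Visible at query point: a=92 b=92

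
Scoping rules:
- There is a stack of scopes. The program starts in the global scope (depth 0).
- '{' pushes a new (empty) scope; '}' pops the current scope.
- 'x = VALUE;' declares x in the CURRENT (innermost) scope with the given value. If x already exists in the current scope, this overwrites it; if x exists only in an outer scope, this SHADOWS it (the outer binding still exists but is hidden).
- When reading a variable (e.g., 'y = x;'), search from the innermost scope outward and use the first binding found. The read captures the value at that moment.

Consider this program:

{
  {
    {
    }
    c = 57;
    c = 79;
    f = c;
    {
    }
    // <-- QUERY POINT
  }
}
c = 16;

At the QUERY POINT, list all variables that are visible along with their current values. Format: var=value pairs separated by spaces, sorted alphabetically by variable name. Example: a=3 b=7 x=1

Answer: c=79 f=79

Derivation:
Step 1: enter scope (depth=1)
Step 2: enter scope (depth=2)
Step 3: enter scope (depth=3)
Step 4: exit scope (depth=2)
Step 5: declare c=57 at depth 2
Step 6: declare c=79 at depth 2
Step 7: declare f=(read c)=79 at depth 2
Step 8: enter scope (depth=3)
Step 9: exit scope (depth=2)
Visible at query point: c=79 f=79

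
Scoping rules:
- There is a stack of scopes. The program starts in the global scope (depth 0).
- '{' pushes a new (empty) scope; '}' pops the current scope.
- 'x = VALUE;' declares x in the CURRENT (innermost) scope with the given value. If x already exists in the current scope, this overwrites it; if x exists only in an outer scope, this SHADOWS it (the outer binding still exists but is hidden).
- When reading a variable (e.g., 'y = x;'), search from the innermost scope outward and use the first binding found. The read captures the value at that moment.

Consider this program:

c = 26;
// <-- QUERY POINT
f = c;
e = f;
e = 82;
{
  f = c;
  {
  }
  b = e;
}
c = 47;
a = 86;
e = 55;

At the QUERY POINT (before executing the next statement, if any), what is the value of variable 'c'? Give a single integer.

Step 1: declare c=26 at depth 0
Visible at query point: c=26

Answer: 26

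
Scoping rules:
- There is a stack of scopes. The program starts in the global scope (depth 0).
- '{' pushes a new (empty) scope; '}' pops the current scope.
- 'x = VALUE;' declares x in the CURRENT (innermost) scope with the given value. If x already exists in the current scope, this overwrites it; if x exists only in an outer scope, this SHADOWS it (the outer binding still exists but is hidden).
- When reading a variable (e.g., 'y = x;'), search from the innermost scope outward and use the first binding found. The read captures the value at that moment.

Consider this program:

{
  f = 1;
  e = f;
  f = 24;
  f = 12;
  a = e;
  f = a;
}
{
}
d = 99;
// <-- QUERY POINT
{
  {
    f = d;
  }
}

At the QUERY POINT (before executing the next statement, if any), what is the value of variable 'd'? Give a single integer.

Answer: 99

Derivation:
Step 1: enter scope (depth=1)
Step 2: declare f=1 at depth 1
Step 3: declare e=(read f)=1 at depth 1
Step 4: declare f=24 at depth 1
Step 5: declare f=12 at depth 1
Step 6: declare a=(read e)=1 at depth 1
Step 7: declare f=(read a)=1 at depth 1
Step 8: exit scope (depth=0)
Step 9: enter scope (depth=1)
Step 10: exit scope (depth=0)
Step 11: declare d=99 at depth 0
Visible at query point: d=99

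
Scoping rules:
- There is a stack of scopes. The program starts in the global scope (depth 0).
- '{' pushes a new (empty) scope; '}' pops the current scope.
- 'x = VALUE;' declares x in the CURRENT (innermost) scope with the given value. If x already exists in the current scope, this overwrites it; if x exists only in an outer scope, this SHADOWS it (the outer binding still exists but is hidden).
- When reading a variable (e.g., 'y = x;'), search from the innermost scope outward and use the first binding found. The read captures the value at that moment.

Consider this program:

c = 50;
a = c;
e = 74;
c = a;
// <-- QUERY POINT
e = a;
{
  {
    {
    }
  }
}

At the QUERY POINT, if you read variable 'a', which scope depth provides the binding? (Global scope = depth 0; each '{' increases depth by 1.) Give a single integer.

Step 1: declare c=50 at depth 0
Step 2: declare a=(read c)=50 at depth 0
Step 3: declare e=74 at depth 0
Step 4: declare c=(read a)=50 at depth 0
Visible at query point: a=50 c=50 e=74

Answer: 0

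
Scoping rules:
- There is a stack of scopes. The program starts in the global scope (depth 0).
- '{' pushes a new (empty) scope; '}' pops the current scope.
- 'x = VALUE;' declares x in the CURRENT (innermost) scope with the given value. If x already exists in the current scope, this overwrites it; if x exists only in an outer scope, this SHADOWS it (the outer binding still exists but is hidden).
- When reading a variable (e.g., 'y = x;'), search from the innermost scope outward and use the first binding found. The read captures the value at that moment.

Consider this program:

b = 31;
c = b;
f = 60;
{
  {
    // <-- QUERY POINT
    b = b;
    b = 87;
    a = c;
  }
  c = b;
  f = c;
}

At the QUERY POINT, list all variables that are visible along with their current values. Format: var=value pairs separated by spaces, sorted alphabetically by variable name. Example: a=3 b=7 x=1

Step 1: declare b=31 at depth 0
Step 2: declare c=(read b)=31 at depth 0
Step 3: declare f=60 at depth 0
Step 4: enter scope (depth=1)
Step 5: enter scope (depth=2)
Visible at query point: b=31 c=31 f=60

Answer: b=31 c=31 f=60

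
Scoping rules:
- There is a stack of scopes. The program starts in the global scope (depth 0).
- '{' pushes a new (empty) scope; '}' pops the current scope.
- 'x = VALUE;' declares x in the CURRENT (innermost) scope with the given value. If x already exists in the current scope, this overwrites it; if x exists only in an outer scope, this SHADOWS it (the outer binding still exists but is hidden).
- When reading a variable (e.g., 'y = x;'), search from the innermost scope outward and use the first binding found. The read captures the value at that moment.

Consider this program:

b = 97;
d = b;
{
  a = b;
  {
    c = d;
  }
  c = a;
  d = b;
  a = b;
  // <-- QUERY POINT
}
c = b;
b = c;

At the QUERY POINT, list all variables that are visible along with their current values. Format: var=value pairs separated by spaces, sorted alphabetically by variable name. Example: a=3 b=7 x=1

Step 1: declare b=97 at depth 0
Step 2: declare d=(read b)=97 at depth 0
Step 3: enter scope (depth=1)
Step 4: declare a=(read b)=97 at depth 1
Step 5: enter scope (depth=2)
Step 6: declare c=(read d)=97 at depth 2
Step 7: exit scope (depth=1)
Step 8: declare c=(read a)=97 at depth 1
Step 9: declare d=(read b)=97 at depth 1
Step 10: declare a=(read b)=97 at depth 1
Visible at query point: a=97 b=97 c=97 d=97

Answer: a=97 b=97 c=97 d=97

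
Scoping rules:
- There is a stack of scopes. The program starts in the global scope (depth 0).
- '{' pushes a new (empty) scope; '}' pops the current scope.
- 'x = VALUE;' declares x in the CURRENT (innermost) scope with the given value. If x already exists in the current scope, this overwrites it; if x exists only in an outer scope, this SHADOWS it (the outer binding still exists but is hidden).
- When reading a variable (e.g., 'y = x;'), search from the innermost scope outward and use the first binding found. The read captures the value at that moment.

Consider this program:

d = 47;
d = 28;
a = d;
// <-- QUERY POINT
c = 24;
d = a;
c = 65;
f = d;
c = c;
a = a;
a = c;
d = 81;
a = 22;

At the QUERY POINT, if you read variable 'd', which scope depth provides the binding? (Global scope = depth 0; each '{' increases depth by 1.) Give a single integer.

Answer: 0

Derivation:
Step 1: declare d=47 at depth 0
Step 2: declare d=28 at depth 0
Step 3: declare a=(read d)=28 at depth 0
Visible at query point: a=28 d=28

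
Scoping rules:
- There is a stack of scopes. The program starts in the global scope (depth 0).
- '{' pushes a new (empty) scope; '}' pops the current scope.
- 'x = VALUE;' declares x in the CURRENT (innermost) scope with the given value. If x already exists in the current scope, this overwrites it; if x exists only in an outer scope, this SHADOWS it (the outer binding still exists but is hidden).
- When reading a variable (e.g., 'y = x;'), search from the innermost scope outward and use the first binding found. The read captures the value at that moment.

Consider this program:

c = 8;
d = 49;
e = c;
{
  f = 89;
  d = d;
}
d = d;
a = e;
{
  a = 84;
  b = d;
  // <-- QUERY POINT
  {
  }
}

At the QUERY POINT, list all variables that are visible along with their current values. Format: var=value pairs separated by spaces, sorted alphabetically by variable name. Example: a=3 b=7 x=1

Step 1: declare c=8 at depth 0
Step 2: declare d=49 at depth 0
Step 3: declare e=(read c)=8 at depth 0
Step 4: enter scope (depth=1)
Step 5: declare f=89 at depth 1
Step 6: declare d=(read d)=49 at depth 1
Step 7: exit scope (depth=0)
Step 8: declare d=(read d)=49 at depth 0
Step 9: declare a=(read e)=8 at depth 0
Step 10: enter scope (depth=1)
Step 11: declare a=84 at depth 1
Step 12: declare b=(read d)=49 at depth 1
Visible at query point: a=84 b=49 c=8 d=49 e=8

Answer: a=84 b=49 c=8 d=49 e=8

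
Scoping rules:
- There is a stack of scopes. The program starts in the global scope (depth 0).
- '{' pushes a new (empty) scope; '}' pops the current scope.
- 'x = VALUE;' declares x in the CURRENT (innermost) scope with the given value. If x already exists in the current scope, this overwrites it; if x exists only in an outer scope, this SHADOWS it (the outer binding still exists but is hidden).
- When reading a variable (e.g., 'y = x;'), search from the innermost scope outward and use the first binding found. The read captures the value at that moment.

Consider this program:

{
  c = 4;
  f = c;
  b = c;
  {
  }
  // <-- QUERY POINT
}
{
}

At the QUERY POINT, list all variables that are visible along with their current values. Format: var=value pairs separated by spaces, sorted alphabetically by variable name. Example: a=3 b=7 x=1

Answer: b=4 c=4 f=4

Derivation:
Step 1: enter scope (depth=1)
Step 2: declare c=4 at depth 1
Step 3: declare f=(read c)=4 at depth 1
Step 4: declare b=(read c)=4 at depth 1
Step 5: enter scope (depth=2)
Step 6: exit scope (depth=1)
Visible at query point: b=4 c=4 f=4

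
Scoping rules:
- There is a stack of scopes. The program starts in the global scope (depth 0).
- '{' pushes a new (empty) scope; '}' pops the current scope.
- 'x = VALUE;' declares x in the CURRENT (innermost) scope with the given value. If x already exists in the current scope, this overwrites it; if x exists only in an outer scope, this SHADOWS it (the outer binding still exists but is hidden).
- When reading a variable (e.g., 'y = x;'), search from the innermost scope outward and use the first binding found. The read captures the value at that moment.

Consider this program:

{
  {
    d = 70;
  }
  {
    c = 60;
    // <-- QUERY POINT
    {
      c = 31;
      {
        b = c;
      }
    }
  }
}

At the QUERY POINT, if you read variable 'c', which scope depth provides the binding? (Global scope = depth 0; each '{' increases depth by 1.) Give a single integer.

Step 1: enter scope (depth=1)
Step 2: enter scope (depth=2)
Step 3: declare d=70 at depth 2
Step 4: exit scope (depth=1)
Step 5: enter scope (depth=2)
Step 6: declare c=60 at depth 2
Visible at query point: c=60

Answer: 2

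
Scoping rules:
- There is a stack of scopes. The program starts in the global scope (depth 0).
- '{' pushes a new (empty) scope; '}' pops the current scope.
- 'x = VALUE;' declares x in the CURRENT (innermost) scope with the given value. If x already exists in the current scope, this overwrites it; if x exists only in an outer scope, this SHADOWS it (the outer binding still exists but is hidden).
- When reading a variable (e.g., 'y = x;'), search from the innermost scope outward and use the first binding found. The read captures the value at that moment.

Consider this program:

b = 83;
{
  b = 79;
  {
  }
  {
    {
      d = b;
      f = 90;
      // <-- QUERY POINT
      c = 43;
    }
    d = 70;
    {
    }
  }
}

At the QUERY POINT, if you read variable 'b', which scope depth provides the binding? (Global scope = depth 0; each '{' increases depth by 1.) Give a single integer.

Step 1: declare b=83 at depth 0
Step 2: enter scope (depth=1)
Step 3: declare b=79 at depth 1
Step 4: enter scope (depth=2)
Step 5: exit scope (depth=1)
Step 6: enter scope (depth=2)
Step 7: enter scope (depth=3)
Step 8: declare d=(read b)=79 at depth 3
Step 9: declare f=90 at depth 3
Visible at query point: b=79 d=79 f=90

Answer: 1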